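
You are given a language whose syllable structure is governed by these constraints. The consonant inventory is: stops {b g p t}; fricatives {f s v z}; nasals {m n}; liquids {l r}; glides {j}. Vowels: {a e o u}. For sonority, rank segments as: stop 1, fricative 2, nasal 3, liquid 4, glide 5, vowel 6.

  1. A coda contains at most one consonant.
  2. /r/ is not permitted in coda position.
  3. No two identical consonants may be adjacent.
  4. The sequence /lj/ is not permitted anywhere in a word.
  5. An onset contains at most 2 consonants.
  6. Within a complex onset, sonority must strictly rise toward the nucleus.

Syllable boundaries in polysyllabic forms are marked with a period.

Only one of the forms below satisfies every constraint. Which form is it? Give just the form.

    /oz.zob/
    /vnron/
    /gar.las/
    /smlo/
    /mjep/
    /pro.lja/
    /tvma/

/oz.zob/ — violates constraint 3: adjacent identical consonants /zz/ → illicit
/vnron/ — violates constraint 5: syllable 1 onset /vnr/ has 3 consonants (> 2) → illicit
/gar.las/ — violates constraint 2: syllable 1 coda contains /r/ → illicit
/smlo/ — violates constraint 5: syllable 1 onset /sml/ has 3 consonants (> 2) → illicit
/mjep/ — σ1 onset /mj/ (3→5 rises), coda /p/ ok → licit
/pro.lja/ — violates constraint 4: contains banned sequence /lj/ → illicit
/tvma/ — violates constraint 5: syllable 1 onset /tvm/ has 3 consonants (> 2) → illicit

/mjep/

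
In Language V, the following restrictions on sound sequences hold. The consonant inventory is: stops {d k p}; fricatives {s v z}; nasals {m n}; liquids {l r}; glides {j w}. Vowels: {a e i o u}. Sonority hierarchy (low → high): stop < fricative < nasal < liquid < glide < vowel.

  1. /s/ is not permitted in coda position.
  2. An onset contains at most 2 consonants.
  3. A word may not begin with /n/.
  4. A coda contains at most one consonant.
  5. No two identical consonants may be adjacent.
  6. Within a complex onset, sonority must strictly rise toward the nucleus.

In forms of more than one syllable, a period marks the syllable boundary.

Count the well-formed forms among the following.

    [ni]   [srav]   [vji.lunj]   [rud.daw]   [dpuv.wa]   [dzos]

[ni] — violates constraint 3: word begins with /n/ → ill-formed
[srav] — σ1 onset /sr/ (2→4 rises), coda /v/ ok → well-formed
[vji.lunj] — violates constraint 4: syllable 2 coda /nj/ has 2 consonants (> 1) → ill-formed
[rud.daw] — violates constraint 5: adjacent identical consonants /dd/ → ill-formed
[dpuv.wa] — violates constraint 6: syllable 1 onset /dp/: /d/ (stop, 1) → /p/ (stop, 1) does not rise → ill-formed
[dzos] — violates constraint 1: syllable 1 coda contains /s/ → ill-formed
Well-formed: [srav] → 1.

1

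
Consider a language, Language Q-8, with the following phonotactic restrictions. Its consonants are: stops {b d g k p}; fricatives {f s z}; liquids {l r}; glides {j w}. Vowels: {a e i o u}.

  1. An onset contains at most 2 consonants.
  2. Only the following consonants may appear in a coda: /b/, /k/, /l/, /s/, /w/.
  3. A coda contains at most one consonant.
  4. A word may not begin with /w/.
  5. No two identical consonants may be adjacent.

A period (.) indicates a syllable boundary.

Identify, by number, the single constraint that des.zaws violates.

3

des.zaws: syllable 2 coda /ws/ has 2 consonants (> 1).
This is a violation of constraint 3: "A coda contains at most one consonant."
The remaining constraints (1, 2, 4, 5) are satisfied.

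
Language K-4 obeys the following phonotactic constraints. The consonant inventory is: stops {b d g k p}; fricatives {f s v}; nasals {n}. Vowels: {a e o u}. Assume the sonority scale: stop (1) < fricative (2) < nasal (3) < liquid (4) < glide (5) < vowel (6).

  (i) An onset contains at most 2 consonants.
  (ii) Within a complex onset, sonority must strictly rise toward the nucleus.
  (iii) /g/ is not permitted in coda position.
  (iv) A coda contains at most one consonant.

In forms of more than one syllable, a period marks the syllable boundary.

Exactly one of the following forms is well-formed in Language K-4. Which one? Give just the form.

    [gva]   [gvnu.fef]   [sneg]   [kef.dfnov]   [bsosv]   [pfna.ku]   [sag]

[gva]

[gva] — σ1 onset /gv/ (1→2 rises), coda /∅/ ok → well-formed
[gvnu.fef] — violates constraint (i): syllable 1 onset /gvn/ has 3 consonants (> 2) → ill-formed
[sneg] — violates constraint (iii): syllable 1 coda contains /g/ → ill-formed
[kef.dfnov] — violates constraint (i): syllable 2 onset /dfn/ has 3 consonants (> 2) → ill-formed
[bsosv] — violates constraint (iv): syllable 1 coda /sv/ has 2 consonants (> 1) → ill-formed
[pfna.ku] — violates constraint (i): syllable 1 onset /pfn/ has 3 consonants (> 2) → ill-formed
[sag] — violates constraint (iii): syllable 1 coda contains /g/ → ill-formed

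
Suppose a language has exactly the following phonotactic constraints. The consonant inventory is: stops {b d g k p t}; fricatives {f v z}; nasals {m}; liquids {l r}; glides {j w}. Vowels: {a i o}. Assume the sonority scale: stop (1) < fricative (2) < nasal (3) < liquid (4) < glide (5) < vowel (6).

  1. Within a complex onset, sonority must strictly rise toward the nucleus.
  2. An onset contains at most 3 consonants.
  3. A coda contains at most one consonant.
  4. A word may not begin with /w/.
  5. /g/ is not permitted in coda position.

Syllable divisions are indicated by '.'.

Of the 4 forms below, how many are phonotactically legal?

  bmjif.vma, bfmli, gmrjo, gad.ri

bmjif.vma — σ1 onset /bmj/ (1→3→5 rises), coda /f/ ok; σ2 onset /vm/ (2→3 rises), coda /∅/ ok → phonotactically legal
bfmli — violates constraint 2: syllable 1 onset /bfml/ has 4 consonants (> 3) → phonotactically illegal
gmrjo — violates constraint 2: syllable 1 onset /gmrj/ has 4 consonants (> 3) → phonotactically illegal
gad.ri — σ1 onset /g/, coda /d/ ok; σ2 onset /r/, coda /∅/ ok → phonotactically legal
Phonotactically legal: bmjif.vma, gad.ri → 2.

2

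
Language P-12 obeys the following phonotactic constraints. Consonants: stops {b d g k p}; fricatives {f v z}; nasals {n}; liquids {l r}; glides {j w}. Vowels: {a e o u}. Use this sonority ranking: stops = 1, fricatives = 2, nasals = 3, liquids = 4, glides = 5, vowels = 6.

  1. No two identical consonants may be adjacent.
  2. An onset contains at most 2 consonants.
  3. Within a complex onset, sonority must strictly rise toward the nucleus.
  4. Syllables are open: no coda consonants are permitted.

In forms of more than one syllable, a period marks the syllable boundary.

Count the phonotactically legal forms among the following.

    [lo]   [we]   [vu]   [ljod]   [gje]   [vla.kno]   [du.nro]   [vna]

7

[lo] — σ1 onset /l/, coda /∅/ ok → phonotactically legal
[we] — σ1 onset /w/, coda /∅/ ok → phonotactically legal
[vu] — σ1 onset /v/, coda /∅/ ok → phonotactically legal
[ljod] — violates constraint 4: syllable 1 coda /d/ has 1 consonant (> 0) → phonotactically illegal
[gje] — σ1 onset /gj/ (1→5 rises), coda /∅/ ok → phonotactically legal
[vla.kno] — σ1 onset /vl/ (2→4 rises), coda /∅/ ok; σ2 onset /kn/ (1→3 rises), coda /∅/ ok → phonotactically legal
[du.nro] — σ1 onset /d/, coda /∅/ ok; σ2 onset /nr/ (3→4 rises), coda /∅/ ok → phonotactically legal
[vna] — σ1 onset /vn/ (2→3 rises), coda /∅/ ok → phonotactically legal
Phonotactically legal: [lo], [we], [vu], [gje], [vla.kno], [du.nro], [vna] → 7.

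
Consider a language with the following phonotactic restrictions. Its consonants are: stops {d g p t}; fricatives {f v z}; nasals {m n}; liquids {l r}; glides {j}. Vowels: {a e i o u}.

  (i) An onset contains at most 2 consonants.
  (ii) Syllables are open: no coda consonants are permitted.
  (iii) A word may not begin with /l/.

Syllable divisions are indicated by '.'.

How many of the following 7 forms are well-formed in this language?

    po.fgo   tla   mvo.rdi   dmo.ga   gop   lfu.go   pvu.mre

5

po.fgo — σ1 onset /p/, coda /∅/ ok; σ2 onset /fg/ (2C), coda /∅/ ok → well-formed
tla — σ1 onset /tl/ (2C), coda /∅/ ok → well-formed
mvo.rdi — σ1 onset /mv/ (2C), coda /∅/ ok; σ2 onset /rd/ (2C), coda /∅/ ok → well-formed
dmo.ga — σ1 onset /dm/ (2C), coda /∅/ ok; σ2 onset /g/, coda /∅/ ok → well-formed
gop — violates constraint (ii): syllable 1 coda /p/ has 1 consonant (> 0) → ill-formed
lfu.go — violates constraint (iii): word begins with /l/ → ill-formed
pvu.mre — σ1 onset /pv/ (2C), coda /∅/ ok; σ2 onset /mr/ (2C), coda /∅/ ok → well-formed
Well-formed: po.fgo, tla, mvo.rdi, dmo.ga, pvu.mre → 5.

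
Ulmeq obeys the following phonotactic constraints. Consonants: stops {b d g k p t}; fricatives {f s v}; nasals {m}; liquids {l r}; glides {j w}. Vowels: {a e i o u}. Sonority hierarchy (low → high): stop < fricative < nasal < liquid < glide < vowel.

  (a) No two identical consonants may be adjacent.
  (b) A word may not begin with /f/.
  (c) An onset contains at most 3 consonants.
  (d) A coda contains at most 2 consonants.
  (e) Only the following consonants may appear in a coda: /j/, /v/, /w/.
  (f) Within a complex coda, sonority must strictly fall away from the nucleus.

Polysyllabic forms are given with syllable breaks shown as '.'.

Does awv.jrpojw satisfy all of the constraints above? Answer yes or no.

no

awv.jrpojw — violates constraint (f): syllable 2 coda /jw/: /j/ (glide, 5) → /w/ (glide, 5) does not fall → ill-formed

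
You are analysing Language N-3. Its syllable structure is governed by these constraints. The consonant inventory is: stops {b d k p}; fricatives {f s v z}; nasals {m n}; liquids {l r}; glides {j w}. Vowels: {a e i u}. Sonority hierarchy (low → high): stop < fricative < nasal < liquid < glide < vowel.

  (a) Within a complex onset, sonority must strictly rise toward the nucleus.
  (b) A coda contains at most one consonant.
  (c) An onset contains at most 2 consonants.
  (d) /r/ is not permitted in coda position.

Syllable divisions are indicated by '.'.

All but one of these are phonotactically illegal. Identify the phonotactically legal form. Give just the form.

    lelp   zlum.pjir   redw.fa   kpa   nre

nre

lelp — violates constraint (b): syllable 1 coda /lp/ has 2 consonants (> 1) → phonotactically illegal
zlum.pjir — violates constraint (d): syllable 2 coda contains /r/ → phonotactically illegal
redw.fa — violates constraint (b): syllable 1 coda /dw/ has 2 consonants (> 1) → phonotactically illegal
kpa — violates constraint (a): syllable 1 onset /kp/: /k/ (stop, 1) → /p/ (stop, 1) does not rise → phonotactically illegal
nre — σ1 onset /nr/ (3→4 rises), coda /∅/ ok → phonotactically legal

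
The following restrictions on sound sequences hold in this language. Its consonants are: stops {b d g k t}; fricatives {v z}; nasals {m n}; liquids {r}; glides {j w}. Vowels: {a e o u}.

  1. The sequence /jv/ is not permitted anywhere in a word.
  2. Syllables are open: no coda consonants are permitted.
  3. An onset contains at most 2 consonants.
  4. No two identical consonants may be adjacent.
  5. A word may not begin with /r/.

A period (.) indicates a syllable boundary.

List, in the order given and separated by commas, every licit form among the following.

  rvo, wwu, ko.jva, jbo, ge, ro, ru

rvo — violates constraint 5: word begins with /r/ → illicit
wwu — violates constraint 4: adjacent identical consonants /ww/ → illicit
ko.jva — violates constraint 1: contains banned sequence /jv/ → illicit
jbo — σ1 onset /jb/ (2C), coda /∅/ ok → licit
ge — σ1 onset /g/, coda /∅/ ok → licit
ro — violates constraint 5: word begins with /r/ → illicit
ru — violates constraint 5: word begins with /r/ → illicit

jbo, ge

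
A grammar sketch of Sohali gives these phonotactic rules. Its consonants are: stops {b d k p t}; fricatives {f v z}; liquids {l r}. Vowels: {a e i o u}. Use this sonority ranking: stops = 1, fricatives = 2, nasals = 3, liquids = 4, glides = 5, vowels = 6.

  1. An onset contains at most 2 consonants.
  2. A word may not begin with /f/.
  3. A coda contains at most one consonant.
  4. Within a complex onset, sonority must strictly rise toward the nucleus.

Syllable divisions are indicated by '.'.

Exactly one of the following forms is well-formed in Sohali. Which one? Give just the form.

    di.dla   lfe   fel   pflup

di.dla — σ1 onset /d/, coda /∅/ ok; σ2 onset /dl/ (1→4 rises), coda /∅/ ok → well-formed
lfe — violates constraint 4: syllable 1 onset /lf/: /l/ (liquid, 4) → /f/ (fricative, 2) does not rise → ill-formed
fel — violates constraint 2: word begins with /f/ → ill-formed
pflup — violates constraint 1: syllable 1 onset /pfl/ has 3 consonants (> 2) → ill-formed

di.dla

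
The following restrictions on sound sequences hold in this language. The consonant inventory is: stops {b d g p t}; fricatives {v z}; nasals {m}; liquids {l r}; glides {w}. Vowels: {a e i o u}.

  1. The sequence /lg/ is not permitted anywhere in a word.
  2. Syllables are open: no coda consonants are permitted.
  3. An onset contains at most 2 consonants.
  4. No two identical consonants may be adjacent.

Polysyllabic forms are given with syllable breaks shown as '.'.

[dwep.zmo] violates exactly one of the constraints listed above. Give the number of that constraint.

2

[dwep.zmo]: syllable 1 coda /p/ has 1 consonant (> 0).
This is a violation of constraint 2: "Syllables are open: no coda consonants are permitted."
The remaining constraints (1, 3, 4) are satisfied.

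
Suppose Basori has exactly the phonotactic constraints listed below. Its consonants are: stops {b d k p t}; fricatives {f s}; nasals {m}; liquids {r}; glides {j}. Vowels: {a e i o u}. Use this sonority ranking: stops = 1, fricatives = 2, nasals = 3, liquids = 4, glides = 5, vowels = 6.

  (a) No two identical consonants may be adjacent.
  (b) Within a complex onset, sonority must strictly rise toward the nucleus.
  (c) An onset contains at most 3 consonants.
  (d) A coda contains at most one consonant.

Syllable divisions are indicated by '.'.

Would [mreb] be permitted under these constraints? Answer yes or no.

yes

[mreb] — σ1 onset /mr/ (3→4 rises), coda /b/ ok → permitted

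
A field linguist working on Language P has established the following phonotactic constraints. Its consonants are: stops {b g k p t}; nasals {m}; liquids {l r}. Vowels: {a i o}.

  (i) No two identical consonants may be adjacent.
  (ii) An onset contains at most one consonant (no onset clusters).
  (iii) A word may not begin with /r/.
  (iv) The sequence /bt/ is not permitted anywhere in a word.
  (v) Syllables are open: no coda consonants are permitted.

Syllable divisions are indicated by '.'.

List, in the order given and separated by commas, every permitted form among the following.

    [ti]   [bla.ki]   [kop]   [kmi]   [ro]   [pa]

[ti] — σ1 onset /t/, coda /∅/ ok → permitted
[bla.ki] — violates constraint (ii): syllable 1 onset /bl/ has 2 consonants (> 1) → not permitted
[kop] — violates constraint (v): syllable 1 coda /p/ has 1 consonant (> 0) → not permitted
[kmi] — violates constraint (ii): syllable 1 onset /km/ has 2 consonants (> 1) → not permitted
[ro] — violates constraint (iii): word begins with /r/ → not permitted
[pa] — σ1 onset /p/, coda /∅/ ok → permitted

[ti], [pa]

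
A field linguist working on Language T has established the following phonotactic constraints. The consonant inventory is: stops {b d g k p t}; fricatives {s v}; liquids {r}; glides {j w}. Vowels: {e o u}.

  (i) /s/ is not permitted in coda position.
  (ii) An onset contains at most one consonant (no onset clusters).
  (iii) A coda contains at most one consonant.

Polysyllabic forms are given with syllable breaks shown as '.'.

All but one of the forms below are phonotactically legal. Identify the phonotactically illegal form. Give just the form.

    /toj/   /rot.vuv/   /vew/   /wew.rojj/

/wew.rojj/

/toj/ — σ1 onset /t/, coda /j/ ok → phonotactically legal
/rot.vuv/ — σ1 onset /r/, coda /t/ ok; σ2 onset /v/, coda /v/ ok → phonotactically legal
/vew/ — σ1 onset /v/, coda /w/ ok → phonotactically legal
/wew.rojj/ — violates constraint (iii): syllable 2 coda /jj/ has 2 consonants (> 1) → phonotactically illegal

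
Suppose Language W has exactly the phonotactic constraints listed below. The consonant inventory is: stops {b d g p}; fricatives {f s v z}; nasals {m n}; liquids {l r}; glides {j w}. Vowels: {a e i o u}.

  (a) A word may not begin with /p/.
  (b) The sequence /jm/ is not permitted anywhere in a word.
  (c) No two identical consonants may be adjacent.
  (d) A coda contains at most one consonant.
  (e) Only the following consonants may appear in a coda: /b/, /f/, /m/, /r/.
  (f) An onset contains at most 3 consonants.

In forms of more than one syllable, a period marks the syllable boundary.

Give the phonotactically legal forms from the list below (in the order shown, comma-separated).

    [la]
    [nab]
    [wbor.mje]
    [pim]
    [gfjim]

[la] — σ1 onset /l/, coda /∅/ ok → phonotactically legal
[nab] — σ1 onset /n/, coda /b/ ok → phonotactically legal
[wbor.mje] — σ1 onset /wb/ (2C), coda /r/ ok; σ2 onset /mj/ (2C), coda /∅/ ok → phonotactically legal
[pim] — violates constraint (a): word begins with /p/ → phonotactically illegal
[gfjim] — σ1 onset /gfj/ (3C), coda /m/ ok → phonotactically legal

[la], [nab], [wbor.mje], [gfjim]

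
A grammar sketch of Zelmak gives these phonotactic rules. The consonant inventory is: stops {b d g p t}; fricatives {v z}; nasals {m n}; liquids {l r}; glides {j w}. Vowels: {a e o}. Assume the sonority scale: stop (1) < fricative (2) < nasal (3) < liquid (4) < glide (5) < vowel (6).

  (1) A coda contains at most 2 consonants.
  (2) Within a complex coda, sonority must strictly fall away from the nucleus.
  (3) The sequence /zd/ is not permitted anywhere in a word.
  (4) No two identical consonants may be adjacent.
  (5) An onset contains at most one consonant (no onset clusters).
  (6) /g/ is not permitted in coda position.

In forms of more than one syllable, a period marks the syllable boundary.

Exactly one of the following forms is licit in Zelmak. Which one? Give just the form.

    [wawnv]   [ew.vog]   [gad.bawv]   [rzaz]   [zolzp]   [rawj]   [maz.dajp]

[gad.bawv]

[wawnv] — violates constraint 1: syllable 1 coda /wnv/ has 3 consonants (> 2) → illicit
[ew.vog] — violates constraint 6: syllable 2 coda contains /g/ → illicit
[gad.bawv] — σ1 onset /g/, coda /d/ ok; σ2 onset /b/, coda /wv/ (5→2 falls) ok → licit
[rzaz] — violates constraint 5: syllable 1 onset /rz/ has 2 consonants (> 1) → illicit
[zolzp] — violates constraint 1: syllable 1 coda /lzp/ has 3 consonants (> 2) → illicit
[rawj] — violates constraint 2: syllable 1 coda /wj/: /w/ (glide, 5) → /j/ (glide, 5) does not fall → illicit
[maz.dajp] — violates constraint 3: contains banned sequence /zd/ → illicit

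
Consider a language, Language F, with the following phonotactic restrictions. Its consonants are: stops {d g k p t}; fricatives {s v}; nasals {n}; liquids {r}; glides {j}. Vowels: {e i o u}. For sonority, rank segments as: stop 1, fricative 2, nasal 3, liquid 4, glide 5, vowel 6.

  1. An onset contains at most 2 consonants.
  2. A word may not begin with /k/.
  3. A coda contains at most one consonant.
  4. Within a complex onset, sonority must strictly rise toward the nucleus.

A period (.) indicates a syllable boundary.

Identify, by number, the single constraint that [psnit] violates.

1

[psnit]: syllable 1 onset /psn/ has 3 consonants (> 2).
This is a violation of constraint 1: "An onset contains at most 2 consonants."
The remaining constraints (2, 3, 4) are satisfied.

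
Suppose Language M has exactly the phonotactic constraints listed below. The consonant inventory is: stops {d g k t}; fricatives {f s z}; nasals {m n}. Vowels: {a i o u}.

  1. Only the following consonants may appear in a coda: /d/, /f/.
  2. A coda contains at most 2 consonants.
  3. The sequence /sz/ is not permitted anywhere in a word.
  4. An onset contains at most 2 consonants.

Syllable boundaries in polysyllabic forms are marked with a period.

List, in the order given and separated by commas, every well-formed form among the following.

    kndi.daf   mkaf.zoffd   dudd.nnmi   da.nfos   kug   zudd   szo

zudd

kndi.daf — violates constraint 4: syllable 1 onset /knd/ has 3 consonants (> 2) → ill-formed
mkaf.zoffd — violates constraint 2: syllable 2 coda /ffd/ has 3 consonants (> 2) → ill-formed
dudd.nnmi — violates constraint 4: syllable 2 onset /nnm/ has 3 consonants (> 2) → ill-formed
da.nfos — violates constraint 1: syllable 2 coda contains /s/, which is not a licensed coda consonant → ill-formed
kug — violates constraint 1: syllable 1 coda contains /g/, which is not a licensed coda consonant → ill-formed
zudd — σ1 onset /z/, coda /dd/ (2C) ok → well-formed
szo — violates constraint 3: contains banned sequence /sz/ → ill-formed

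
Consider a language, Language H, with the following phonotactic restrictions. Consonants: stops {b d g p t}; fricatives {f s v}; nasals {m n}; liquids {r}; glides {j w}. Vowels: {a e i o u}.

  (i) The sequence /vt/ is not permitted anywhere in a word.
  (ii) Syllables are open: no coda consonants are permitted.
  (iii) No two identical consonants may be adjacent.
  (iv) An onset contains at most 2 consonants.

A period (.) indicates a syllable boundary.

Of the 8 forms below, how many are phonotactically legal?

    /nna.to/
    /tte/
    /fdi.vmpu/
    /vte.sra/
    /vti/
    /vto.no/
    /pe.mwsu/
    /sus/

/nna.to/ — violates constraint (iii): adjacent identical consonants /nn/ → phonotactically illegal
/tte/ — violates constraint (iii): adjacent identical consonants /tt/ → phonotactically illegal
/fdi.vmpu/ — violates constraint (iv): syllable 2 onset /vmp/ has 3 consonants (> 2) → phonotactically illegal
/vte.sra/ — violates constraint (i): contains banned sequence /vt/ → phonotactically illegal
/vti/ — violates constraint (i): contains banned sequence /vt/ → phonotactically illegal
/vto.no/ — violates constraint (i): contains banned sequence /vt/ → phonotactically illegal
/pe.mwsu/ — violates constraint (iv): syllable 2 onset /mws/ has 3 consonants (> 2) → phonotactically illegal
/sus/ — violates constraint (ii): syllable 1 coda /s/ has 1 consonant (> 0) → phonotactically illegal
No form is phonotactically legal → 0.

0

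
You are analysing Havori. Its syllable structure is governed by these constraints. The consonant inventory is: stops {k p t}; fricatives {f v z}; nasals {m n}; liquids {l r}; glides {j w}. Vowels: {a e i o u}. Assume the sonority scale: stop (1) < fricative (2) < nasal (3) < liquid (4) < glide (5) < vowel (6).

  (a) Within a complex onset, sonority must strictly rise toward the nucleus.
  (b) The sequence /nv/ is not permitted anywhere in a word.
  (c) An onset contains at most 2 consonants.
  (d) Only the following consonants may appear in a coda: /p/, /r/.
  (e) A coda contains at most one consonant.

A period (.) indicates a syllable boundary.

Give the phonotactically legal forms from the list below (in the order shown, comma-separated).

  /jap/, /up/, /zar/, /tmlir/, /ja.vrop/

/jap/, /up/, /zar/, /ja.vrop/

/jap/ — σ1 onset /j/, coda /p/ ok → phonotactically legal
/up/ — σ1 onset /∅/, coda /p/ ok → phonotactically legal
/zar/ — σ1 onset /z/, coda /r/ ok → phonotactically legal
/tmlir/ — violates constraint (c): syllable 1 onset /tml/ has 3 consonants (> 2) → phonotactically illegal
/ja.vrop/ — σ1 onset /j/, coda /∅/ ok; σ2 onset /vr/ (2→4 rises), coda /p/ ok → phonotactically legal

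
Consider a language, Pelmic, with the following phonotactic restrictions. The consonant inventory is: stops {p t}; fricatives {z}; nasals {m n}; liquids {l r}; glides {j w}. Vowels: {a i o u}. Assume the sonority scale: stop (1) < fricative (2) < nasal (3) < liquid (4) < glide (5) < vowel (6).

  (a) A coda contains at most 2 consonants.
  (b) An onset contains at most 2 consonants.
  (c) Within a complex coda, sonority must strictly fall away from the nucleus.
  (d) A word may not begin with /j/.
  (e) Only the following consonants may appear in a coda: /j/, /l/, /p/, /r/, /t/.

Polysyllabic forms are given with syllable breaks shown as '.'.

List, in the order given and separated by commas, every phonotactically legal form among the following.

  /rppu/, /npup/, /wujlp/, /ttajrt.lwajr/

/rppu/ — violates constraint (b): syllable 1 onset /rpp/ has 3 consonants (> 2) → phonotactically illegal
/npup/ — σ1 onset /np/ (2C), coda /p/ ok → phonotactically legal
/wujlp/ — violates constraint (a): syllable 1 coda /jlp/ has 3 consonants (> 2) → phonotactically illegal
/ttajrt.lwajr/ — violates constraint (a): syllable 1 coda /jrt/ has 3 consonants (> 2) → phonotactically illegal

/npup/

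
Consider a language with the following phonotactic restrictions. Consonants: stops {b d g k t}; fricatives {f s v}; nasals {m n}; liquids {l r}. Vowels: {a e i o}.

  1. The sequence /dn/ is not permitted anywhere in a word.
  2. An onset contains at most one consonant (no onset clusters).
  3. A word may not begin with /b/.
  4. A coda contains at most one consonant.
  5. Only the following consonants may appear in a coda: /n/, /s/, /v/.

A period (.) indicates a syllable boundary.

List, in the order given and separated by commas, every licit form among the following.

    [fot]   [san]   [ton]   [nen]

[fot] — violates constraint 5: syllable 1 coda contains /t/, which is not a licensed coda consonant → illicit
[san] — σ1 onset /s/, coda /n/ ok → licit
[ton] — σ1 onset /t/, coda /n/ ok → licit
[nen] — σ1 onset /n/, coda /n/ ok → licit

[san], [ton], [nen]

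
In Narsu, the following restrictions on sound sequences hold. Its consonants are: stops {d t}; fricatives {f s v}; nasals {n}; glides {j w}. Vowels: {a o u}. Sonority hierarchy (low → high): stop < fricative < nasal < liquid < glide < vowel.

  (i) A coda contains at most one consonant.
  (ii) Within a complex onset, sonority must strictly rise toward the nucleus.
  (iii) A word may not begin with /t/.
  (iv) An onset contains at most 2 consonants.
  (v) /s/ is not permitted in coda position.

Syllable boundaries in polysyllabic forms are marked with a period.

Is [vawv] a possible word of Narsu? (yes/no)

no

[vawv] — violates constraint (i): syllable 1 coda /wv/ has 2 consonants (> 1) → illicit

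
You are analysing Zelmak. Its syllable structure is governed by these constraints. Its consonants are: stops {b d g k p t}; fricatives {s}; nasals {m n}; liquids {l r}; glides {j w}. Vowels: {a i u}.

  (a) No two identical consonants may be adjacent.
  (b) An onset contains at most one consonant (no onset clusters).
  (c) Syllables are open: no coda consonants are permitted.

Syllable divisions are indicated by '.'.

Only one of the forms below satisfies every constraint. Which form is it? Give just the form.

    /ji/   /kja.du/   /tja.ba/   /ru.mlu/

/ji/

/ji/ — σ1 onset /j/, coda /∅/ ok → well-formed
/kja.du/ — violates constraint (b): syllable 1 onset /kj/ has 2 consonants (> 1) → ill-formed
/tja.ba/ — violates constraint (b): syllable 1 onset /tj/ has 2 consonants (> 1) → ill-formed
/ru.mlu/ — violates constraint (b): syllable 2 onset /ml/ has 2 consonants (> 1) → ill-formed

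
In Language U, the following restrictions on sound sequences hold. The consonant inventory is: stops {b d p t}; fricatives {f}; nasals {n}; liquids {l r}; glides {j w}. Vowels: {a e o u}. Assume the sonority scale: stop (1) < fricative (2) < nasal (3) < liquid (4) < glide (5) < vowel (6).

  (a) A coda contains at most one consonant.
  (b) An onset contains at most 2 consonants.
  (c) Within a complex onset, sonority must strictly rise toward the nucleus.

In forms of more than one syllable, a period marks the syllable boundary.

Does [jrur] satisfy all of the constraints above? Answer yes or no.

[jrur] — violates constraint (c): syllable 1 onset /jr/: /j/ (glide, 5) → /r/ (liquid, 4) does not rise → not permitted

no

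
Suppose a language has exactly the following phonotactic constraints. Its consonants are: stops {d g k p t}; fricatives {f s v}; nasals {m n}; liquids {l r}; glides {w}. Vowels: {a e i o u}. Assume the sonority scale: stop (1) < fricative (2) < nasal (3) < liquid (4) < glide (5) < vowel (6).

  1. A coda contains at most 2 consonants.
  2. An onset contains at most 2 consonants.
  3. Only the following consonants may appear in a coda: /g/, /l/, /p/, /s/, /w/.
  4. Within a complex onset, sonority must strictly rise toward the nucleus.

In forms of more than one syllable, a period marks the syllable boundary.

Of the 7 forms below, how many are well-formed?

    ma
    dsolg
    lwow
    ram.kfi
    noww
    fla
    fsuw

5

ma — σ1 onset /m/, coda /∅/ ok → well-formed
dsolg — σ1 onset /ds/ (1→2 rises), coda /lg/ (2C) ok → well-formed
lwow — σ1 onset /lw/ (4→5 rises), coda /w/ ok → well-formed
ram.kfi — violates constraint 3: syllable 1 coda contains /m/, which is not a licensed coda consonant → ill-formed
noww — σ1 onset /n/, coda /ww/ (2C) ok → well-formed
fla — σ1 onset /fl/ (2→4 rises), coda /∅/ ok → well-formed
fsuw — violates constraint 4: syllable 1 onset /fs/: /f/ (fricative, 2) → /s/ (fricative, 2) does not rise → ill-formed
Well-formed: ma, dsolg, lwow, noww, fla → 5.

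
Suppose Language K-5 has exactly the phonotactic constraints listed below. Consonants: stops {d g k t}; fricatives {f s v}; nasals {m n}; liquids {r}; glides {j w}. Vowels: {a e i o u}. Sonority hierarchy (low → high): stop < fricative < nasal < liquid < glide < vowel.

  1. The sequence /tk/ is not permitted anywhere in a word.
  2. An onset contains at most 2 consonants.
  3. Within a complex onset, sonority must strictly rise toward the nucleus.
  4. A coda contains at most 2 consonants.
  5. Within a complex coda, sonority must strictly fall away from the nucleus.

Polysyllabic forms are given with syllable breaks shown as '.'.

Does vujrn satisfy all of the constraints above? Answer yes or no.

vujrn — violates constraint 4: syllable 1 coda /jrn/ has 3 consonants (> 2) → not permitted

no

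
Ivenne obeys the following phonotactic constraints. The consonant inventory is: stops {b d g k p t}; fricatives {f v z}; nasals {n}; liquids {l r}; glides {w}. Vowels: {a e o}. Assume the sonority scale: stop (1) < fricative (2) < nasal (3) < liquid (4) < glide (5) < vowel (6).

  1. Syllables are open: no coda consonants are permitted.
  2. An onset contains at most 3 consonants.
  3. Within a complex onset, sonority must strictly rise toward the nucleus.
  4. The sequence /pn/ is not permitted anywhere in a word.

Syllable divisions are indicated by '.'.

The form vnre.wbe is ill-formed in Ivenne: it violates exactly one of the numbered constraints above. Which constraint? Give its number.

3

vnre.wbe: syllable 2 onset /wb/: /w/ (glide, 5) → /b/ (stop, 1) does not rise.
This is a violation of constraint 3: "Within a complex onset, sonority must strictly rise toward the nucleus."
The remaining constraints (1, 2, 4) are satisfied.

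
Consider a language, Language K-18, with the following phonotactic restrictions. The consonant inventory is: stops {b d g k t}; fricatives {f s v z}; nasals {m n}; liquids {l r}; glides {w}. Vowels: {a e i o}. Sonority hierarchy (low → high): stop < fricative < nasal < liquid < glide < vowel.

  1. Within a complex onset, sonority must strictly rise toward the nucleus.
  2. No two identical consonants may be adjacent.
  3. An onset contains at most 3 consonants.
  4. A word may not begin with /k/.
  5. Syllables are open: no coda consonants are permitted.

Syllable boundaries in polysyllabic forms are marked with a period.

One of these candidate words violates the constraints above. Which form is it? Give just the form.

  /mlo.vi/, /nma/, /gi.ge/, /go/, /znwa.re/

/mlo.vi/ — σ1 onset /ml/ (3→4 rises), coda /∅/ ok; σ2 onset /v/, coda /∅/ ok → permitted
/nma/ — violates constraint 1: syllable 1 onset /nm/: /n/ (nasal, 3) → /m/ (nasal, 3) does not rise → not permitted
/gi.ge/ — σ1 onset /g/, coda /∅/ ok; σ2 onset /g/, coda /∅/ ok → permitted
/go/ — σ1 onset /g/, coda /∅/ ok → permitted
/znwa.re/ — σ1 onset /znw/ (2→3→5 rises), coda /∅/ ok; σ2 onset /r/, coda /∅/ ok → permitted

/nma/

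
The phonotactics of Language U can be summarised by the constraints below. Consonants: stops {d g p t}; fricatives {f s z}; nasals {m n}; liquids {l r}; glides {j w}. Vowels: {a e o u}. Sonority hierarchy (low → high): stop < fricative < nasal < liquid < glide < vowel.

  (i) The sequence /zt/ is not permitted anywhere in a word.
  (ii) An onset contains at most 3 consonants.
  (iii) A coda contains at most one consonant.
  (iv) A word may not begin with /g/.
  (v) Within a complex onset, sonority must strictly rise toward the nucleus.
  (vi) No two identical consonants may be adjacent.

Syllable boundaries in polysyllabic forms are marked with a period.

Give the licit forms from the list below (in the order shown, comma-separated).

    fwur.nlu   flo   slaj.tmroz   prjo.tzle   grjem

fwur.nlu, flo, slaj.tmroz, prjo.tzle

fwur.nlu — σ1 onset /fw/ (2→5 rises), coda /r/ ok; σ2 onset /nl/ (3→4 rises), coda /∅/ ok → licit
flo — σ1 onset /fl/ (2→4 rises), coda /∅/ ok → licit
slaj.tmroz — σ1 onset /sl/ (2→4 rises), coda /j/ ok; σ2 onset /tmr/ (1→3→4 rises), coda /z/ ok → licit
prjo.tzle — σ1 onset /prj/ (1→4→5 rises), coda /∅/ ok; σ2 onset /tzl/ (1→2→4 rises), coda /∅/ ok → licit
grjem — violates constraint (iv): word begins with /g/ → illicit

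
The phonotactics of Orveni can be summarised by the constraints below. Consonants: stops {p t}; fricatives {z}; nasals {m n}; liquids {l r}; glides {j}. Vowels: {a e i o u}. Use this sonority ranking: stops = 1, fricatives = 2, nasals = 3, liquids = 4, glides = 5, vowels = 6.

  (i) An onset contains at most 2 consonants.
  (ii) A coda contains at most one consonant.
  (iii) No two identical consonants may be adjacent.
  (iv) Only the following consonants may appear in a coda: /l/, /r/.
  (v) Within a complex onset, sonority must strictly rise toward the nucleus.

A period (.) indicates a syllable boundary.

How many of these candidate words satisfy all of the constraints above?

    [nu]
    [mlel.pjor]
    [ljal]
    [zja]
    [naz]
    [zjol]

5

[nu] — σ1 onset /n/, coda /∅/ ok → phonotactically legal
[mlel.pjor] — σ1 onset /ml/ (3→4 rises), coda /l/ ok; σ2 onset /pj/ (1→5 rises), coda /r/ ok → phonotactically legal
[ljal] — σ1 onset /lj/ (4→5 rises), coda /l/ ok → phonotactically legal
[zja] — σ1 onset /zj/ (2→5 rises), coda /∅/ ok → phonotactically legal
[naz] — violates constraint (iv): syllable 1 coda contains /z/, which is not a licensed coda consonant → phonotactically illegal
[zjol] — σ1 onset /zj/ (2→5 rises), coda /l/ ok → phonotactically legal
Phonotactically legal: [nu], [mlel.pjor], [ljal], [zja], [zjol] → 5.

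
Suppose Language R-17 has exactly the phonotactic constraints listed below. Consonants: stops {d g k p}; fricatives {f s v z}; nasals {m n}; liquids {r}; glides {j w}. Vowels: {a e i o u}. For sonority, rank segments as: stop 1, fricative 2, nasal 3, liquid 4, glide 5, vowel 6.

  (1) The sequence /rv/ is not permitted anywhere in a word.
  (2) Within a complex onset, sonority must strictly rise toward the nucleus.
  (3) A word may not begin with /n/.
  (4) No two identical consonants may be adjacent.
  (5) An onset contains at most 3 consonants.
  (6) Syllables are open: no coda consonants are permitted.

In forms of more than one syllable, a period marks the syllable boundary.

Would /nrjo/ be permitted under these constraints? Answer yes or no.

no

/nrjo/ — violates constraint 3: word begins with /n/ → not permitted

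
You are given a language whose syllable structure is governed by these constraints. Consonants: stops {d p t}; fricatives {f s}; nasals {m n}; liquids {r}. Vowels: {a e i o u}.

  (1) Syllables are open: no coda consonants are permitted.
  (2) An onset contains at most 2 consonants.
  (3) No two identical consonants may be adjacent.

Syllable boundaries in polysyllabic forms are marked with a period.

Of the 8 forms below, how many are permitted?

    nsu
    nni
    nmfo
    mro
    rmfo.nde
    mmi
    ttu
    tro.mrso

2

nsu — σ1 onset /ns/ (2C), coda /∅/ ok → permitted
nni — violates constraint 3: adjacent identical consonants /nn/ → not permitted
nmfo — violates constraint 2: syllable 1 onset /nmf/ has 3 consonants (> 2) → not permitted
mro — σ1 onset /mr/ (2C), coda /∅/ ok → permitted
rmfo.nde — violates constraint 2: syllable 1 onset /rmf/ has 3 consonants (> 2) → not permitted
mmi — violates constraint 3: adjacent identical consonants /mm/ → not permitted
ttu — violates constraint 3: adjacent identical consonants /tt/ → not permitted
tro.mrso — violates constraint 2: syllable 2 onset /mrs/ has 3 consonants (> 2) → not permitted
Permitted: nsu, mro → 2.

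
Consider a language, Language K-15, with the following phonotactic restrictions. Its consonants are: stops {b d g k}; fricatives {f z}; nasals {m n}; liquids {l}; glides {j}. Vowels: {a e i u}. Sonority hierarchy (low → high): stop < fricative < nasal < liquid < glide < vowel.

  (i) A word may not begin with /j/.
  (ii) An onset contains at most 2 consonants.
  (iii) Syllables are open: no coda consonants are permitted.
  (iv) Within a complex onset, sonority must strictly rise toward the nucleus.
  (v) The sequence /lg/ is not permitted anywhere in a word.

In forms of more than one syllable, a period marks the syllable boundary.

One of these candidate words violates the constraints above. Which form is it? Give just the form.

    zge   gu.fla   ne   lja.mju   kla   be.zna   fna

zge

zge — violates constraint (iv): syllable 1 onset /zg/: /z/ (fricative, 2) → /g/ (stop, 1) does not rise → not permitted
gu.fla — σ1 onset /g/, coda /∅/ ok; σ2 onset /fl/ (2→4 rises), coda /∅/ ok → permitted
ne — σ1 onset /n/, coda /∅/ ok → permitted
lja.mju — σ1 onset /lj/ (4→5 rises), coda /∅/ ok; σ2 onset /mj/ (3→5 rises), coda /∅/ ok → permitted
kla — σ1 onset /kl/ (1→4 rises), coda /∅/ ok → permitted
be.zna — σ1 onset /b/, coda /∅/ ok; σ2 onset /zn/ (2→3 rises), coda /∅/ ok → permitted
fna — σ1 onset /fn/ (2→3 rises), coda /∅/ ok → permitted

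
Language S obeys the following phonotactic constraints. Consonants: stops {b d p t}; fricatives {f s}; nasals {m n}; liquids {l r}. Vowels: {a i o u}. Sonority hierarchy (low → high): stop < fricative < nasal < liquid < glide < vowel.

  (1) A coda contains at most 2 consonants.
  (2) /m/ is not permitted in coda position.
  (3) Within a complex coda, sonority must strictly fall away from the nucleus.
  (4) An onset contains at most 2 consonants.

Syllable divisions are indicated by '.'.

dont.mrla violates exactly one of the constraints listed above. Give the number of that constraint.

4

dont.mrla: syllable 2 onset /mrl/ has 3 consonants (> 2).
This is a violation of constraint 4: "An onset contains at most 2 consonants."
The remaining constraints (1, 2, 3) are satisfied.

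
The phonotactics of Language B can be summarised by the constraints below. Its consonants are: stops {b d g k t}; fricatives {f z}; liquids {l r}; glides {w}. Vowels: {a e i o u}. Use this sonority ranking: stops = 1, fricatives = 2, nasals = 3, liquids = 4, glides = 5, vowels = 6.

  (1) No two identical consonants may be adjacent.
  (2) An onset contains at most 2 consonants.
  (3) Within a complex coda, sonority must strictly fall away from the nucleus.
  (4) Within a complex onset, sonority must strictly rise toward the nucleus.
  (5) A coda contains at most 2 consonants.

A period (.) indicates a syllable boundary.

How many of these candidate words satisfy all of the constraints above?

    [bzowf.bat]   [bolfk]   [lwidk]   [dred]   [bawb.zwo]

[bzowf.bat] — σ1 onset /bz/ (1→2 rises), coda /wf/ (5→2 falls) ok; σ2 onset /b/, coda /t/ ok → licit
[bolfk] — violates constraint 5: syllable 1 coda /lfk/ has 3 consonants (> 2) → illicit
[lwidk] — violates constraint 3: syllable 1 coda /dk/: /d/ (stop, 1) → /k/ (stop, 1) does not fall → illicit
[dred] — σ1 onset /dr/ (1→4 rises), coda /d/ ok → licit
[bawb.zwo] — σ1 onset /b/, coda /wb/ (5→1 falls) ok; σ2 onset /zw/ (2→5 rises), coda /∅/ ok → licit
Licit: [bzowf.bat], [dred], [bawb.zwo] → 3.

3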